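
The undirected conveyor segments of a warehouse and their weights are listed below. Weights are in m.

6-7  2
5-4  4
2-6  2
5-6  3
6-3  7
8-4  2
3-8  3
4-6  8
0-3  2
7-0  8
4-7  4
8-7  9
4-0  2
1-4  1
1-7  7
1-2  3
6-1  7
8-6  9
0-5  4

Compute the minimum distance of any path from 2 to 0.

Compare a few routes:
2 - 6 - 5 - 0: 2+3+4 = 9
2 - 1 - 4 - 0: 3+1+2 = 6
Cheapest is 2 - 1 - 4 - 0 at 6 m.

6 m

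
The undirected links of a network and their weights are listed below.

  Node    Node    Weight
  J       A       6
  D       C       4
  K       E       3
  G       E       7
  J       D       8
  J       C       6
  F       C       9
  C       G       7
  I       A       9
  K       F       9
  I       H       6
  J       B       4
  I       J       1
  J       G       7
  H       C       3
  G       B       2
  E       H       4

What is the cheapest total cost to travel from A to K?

20

Enumerating some paths:
A - I - H - E - K: 9+6+4+3 = 22
A - J - I - H - E - K: 6+1+6+4+3 = 20
The minimum is 20 via A - J - I - H - E - K.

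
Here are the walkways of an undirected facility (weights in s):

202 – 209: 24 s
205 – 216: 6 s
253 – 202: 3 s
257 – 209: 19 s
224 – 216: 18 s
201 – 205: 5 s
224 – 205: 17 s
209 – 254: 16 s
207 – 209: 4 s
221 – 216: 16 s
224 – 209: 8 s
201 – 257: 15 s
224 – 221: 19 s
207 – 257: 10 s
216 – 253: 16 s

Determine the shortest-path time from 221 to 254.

Shortest distances from 221:
221: 0
216: 16  (via 221)
224: 19  (via 221)
205: 22  (via 216)
209: 27  (via 224)
201: 27  (via 205)
207: 31  (via 209)
253: 32  (via 216)
202: 35  (via 253)
257: 41  (via 207)
254: 43  (via 209)
Shortest route: 221 → 224 → 209 → 254 = 43 s.

43 s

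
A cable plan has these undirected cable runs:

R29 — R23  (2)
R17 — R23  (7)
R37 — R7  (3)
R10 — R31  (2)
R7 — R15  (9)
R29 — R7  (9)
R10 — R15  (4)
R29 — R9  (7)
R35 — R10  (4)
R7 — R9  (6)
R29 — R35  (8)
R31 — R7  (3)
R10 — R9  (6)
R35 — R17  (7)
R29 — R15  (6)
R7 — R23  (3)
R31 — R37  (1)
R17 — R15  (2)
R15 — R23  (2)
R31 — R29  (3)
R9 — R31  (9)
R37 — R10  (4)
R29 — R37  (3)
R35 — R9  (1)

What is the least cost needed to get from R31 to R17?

Candidate routes:
R31 → R10 → R15 → R17: 2+4+2 = 8
R31 → R29 → R23 → R15 → R17: 3+2+2+2 = 9
Cheapest is R31 → R10 → R15 → R17 at 8.

8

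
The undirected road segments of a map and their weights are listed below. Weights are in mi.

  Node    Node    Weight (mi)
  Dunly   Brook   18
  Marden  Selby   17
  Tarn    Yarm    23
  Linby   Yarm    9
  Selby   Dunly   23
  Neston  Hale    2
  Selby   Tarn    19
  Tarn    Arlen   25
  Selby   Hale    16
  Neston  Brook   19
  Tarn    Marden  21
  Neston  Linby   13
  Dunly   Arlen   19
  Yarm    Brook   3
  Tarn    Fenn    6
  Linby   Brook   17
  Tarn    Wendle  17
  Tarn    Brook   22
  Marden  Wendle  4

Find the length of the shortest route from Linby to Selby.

31 mi

Compare a few routes:
Linby - Neston - Hale - Selby: 13+2+16 = 31
Linby - Yarm - Tarn - Selby: 9+23+19 = 51
Linby - Yarm - Brook - Neston - Hale - Selby: 9+3+19+2+16 = 49
Linby - Yarm - Brook - Tarn - Selby: 9+3+22+19 = 53
The minimum is 31 mi via Linby - Neston - Hale - Selby.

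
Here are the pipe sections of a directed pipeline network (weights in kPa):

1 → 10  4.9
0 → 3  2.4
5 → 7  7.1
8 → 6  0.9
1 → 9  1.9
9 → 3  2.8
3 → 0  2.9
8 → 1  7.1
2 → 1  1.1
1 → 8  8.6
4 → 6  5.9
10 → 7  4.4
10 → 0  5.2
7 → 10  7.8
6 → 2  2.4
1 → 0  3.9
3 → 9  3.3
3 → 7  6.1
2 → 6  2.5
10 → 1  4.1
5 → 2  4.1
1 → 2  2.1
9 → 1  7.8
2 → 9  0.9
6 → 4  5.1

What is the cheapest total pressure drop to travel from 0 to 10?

Shortest distances from 0:
0: 0
3: 2.4  (via 0)
9: 5.7  (via 3)
7: 8.5  (via 3)
1: 13.5  (via 9)
2: 15.6  (via 1)
10: 16.3  (via 7)
Shortest route: 0–3–7–10 = 16.3 kPa.

16.3 kPa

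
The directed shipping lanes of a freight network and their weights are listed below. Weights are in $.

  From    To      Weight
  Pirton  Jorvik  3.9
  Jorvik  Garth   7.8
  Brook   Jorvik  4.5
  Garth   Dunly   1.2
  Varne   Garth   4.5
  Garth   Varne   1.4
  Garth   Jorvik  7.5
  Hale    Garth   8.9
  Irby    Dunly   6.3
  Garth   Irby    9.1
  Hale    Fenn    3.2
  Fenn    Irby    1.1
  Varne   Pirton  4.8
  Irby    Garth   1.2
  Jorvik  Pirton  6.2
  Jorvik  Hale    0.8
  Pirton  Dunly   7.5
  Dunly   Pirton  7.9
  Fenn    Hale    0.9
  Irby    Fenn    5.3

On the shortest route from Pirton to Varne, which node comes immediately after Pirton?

Compare a few routes:
Pirton - Jorvik - Garth - Varne: 3.9+7.8+1.4 = 13.1
Pirton - Jorvik - Hale - Fenn - Irby - Garth - Varne: 3.9+0.8+3.2+1.1+1.2+1.4 = 11.6
Cheapest is Pirton - Jorvik - Hale - Fenn - Irby - Garth - Varne at $11.6.
So from Pirton the first move is to Jorvik.

Jorvik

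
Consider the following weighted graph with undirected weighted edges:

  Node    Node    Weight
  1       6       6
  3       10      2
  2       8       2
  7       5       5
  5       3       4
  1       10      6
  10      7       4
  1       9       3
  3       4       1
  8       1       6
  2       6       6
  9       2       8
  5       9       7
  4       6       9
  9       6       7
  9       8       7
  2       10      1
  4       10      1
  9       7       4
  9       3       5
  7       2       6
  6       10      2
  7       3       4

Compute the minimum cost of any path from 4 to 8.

4

Settle nodes by increasing distance from 4:
4: 0
3: 1  (via 4)
10: 1  (via 4)
2: 2  (via 10)
6: 3  (via 10)
8: 4  (via 2)
Shortest route: 4 → 10 → 2 → 8 = 4.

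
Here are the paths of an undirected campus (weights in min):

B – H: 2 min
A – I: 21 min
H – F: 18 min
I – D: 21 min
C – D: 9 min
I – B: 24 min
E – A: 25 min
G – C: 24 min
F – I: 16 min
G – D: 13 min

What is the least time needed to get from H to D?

47 min

Candidate routes:
H → B → I → D: 2+24+21 = 47
H → F → I → D: 18+16+21 = 55
The minimum is 47 min via H → B → I → D.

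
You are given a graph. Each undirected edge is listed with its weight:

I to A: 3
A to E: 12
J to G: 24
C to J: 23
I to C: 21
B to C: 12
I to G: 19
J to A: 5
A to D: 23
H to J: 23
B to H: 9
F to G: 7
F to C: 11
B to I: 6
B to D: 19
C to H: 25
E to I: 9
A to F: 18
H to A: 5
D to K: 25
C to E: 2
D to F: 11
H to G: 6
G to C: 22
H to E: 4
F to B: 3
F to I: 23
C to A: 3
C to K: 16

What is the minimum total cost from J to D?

Enumerating some paths:
J - A - I - B - D: 5+3+6+19 = 33
J - A - D: 5+23 = 28
J - A - C - F - D: 5+3+11+11 = 30
J - A - H - B - F - D: 5+5+9+3+11 = 33
Cheapest is J - A - D at 28.

28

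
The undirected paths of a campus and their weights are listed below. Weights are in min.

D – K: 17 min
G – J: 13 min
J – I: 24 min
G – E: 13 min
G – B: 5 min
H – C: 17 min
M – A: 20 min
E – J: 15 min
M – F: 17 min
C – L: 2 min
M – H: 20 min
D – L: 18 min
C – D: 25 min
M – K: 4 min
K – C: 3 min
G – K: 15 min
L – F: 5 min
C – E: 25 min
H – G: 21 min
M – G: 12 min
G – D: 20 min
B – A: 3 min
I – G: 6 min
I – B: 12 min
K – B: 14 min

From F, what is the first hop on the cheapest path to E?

Candidate routes:
F - L - C - K - M - G - E: 5+2+3+4+12+13 = 39
F - L - C - E: 5+2+25 = 32
F - L - C - K - G - E: 5+2+3+15+13 = 38
F - L - C - K - B - G - E: 5+2+3+14+5+13 = 42
Cheapest is F - L - C - E at 32 min.
So from F the first move is to L.

L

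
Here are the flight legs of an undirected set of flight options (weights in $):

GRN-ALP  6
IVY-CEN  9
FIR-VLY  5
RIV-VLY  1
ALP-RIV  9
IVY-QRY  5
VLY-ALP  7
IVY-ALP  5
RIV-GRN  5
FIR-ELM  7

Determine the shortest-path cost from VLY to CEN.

$21

Settle nodes by increasing distance from VLY:
VLY: 0
RIV: 1  (via VLY)
FIR: 5  (via VLY)
GRN: 6  (via RIV)
ALP: 7  (via VLY)
ELM: 12  (via FIR)
IVY: 12  (via ALP)
QRY: 17  (via IVY)
CEN: 21  (via IVY)
Shortest route: VLY–ALP–IVY–CEN = $21.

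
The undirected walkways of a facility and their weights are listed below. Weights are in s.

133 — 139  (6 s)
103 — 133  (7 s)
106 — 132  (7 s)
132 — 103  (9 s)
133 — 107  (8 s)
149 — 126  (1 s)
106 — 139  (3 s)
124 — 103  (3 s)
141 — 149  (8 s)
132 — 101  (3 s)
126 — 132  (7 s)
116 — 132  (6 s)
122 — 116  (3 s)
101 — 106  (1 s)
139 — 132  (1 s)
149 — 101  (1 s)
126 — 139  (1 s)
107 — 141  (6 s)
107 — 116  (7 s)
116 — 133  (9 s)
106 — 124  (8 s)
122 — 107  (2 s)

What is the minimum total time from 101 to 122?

Running Dijkstra from 101:
101: 0
106: 1  (via 101)
149: 1  (via 101)
126: 2  (via 149)
139: 3  (via 126)
132: 3  (via 101)
116: 9  (via 132)
141: 9  (via 149)
124: 9  (via 106)
133: 9  (via 139)
122: 12  (via 116)
Shortest route: 101–132–116–122 = 12 s.

12 s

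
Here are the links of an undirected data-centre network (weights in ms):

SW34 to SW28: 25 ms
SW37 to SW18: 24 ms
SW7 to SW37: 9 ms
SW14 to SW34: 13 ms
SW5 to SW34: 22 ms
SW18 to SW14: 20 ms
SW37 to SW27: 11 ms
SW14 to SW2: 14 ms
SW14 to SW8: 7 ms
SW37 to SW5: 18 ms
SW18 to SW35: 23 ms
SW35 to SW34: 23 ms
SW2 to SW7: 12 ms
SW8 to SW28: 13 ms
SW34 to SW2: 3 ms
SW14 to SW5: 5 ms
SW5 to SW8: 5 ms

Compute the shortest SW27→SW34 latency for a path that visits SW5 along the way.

Shortest SW27→SW5: SW27 → SW37 → SW5 = 29
Shortest SW5→SW34: SW5 → SW14 → SW34 = 18
Total via SW5: 29 + 18 = 47 ms.

47 ms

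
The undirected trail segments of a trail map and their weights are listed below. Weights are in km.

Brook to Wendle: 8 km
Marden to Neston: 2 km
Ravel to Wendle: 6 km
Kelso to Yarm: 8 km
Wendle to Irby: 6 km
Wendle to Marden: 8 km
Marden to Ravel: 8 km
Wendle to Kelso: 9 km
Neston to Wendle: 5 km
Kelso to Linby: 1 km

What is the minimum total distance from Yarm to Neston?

Compare a few routes:
Yarm - Kelso - Wendle - Marden - Neston: 8+9+8+2 = 27
Yarm - Kelso - Wendle - Neston: 8+9+5 = 22
Cheapest is Yarm - Kelso - Wendle - Neston at 22 km.

22 km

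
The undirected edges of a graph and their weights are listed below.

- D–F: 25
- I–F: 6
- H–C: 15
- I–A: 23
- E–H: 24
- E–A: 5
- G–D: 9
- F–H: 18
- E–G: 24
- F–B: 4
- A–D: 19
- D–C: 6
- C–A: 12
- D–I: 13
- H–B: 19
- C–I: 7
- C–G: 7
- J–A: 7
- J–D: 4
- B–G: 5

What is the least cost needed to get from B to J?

Compare a few routes:
B - F - I - D - J: 4+6+13+4 = 27
B - G - D - J: 5+9+4 = 18
B - G - C - D - J: 5+7+6+4 = 22
B - F - I - C - D - J: 4+6+7+6+4 = 27
The minimum is 18 via B - G - D - J.

18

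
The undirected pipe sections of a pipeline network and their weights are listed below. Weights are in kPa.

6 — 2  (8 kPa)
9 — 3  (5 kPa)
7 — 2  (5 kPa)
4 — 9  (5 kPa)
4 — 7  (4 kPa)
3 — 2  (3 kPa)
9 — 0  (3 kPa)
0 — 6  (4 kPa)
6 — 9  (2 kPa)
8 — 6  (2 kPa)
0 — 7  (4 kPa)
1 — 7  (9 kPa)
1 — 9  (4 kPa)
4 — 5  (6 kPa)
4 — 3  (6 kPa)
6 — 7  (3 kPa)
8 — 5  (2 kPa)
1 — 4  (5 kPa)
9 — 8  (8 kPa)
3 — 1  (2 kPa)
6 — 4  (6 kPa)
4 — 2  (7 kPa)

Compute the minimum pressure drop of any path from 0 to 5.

Settle nodes by increasing distance from 0:
0: 0
9: 3  (via 0)
6: 4  (via 0)
7: 4  (via 0)
8: 6  (via 6)
1: 7  (via 9)
3: 8  (via 9)
4: 8  (via 9)
5: 8  (via 8)
Shortest route: 0 → 6 → 8 → 5 = 8 kPa.

8 kPa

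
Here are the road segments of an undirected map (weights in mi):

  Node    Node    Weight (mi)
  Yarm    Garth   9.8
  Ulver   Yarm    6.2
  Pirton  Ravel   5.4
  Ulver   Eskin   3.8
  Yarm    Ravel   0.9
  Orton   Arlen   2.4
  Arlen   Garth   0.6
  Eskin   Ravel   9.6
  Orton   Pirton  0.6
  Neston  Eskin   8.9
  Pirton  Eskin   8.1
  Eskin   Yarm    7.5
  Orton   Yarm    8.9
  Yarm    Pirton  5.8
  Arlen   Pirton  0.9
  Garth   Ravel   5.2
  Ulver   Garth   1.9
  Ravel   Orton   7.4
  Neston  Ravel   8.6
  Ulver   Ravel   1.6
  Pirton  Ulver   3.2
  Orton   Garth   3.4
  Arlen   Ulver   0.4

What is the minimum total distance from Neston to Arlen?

Settle nodes by increasing distance from Neston:
Neston: 0
Ravel: 8.6  (via Neston)
Eskin: 8.9  (via Neston)
Yarm: 9.5  (via Ravel)
Ulver: 10.2  (via Ravel)
Arlen: 10.6  (via Ulver)
Shortest route: Neston–Ravel–Ulver–Arlen = 10.6 mi.

10.6 mi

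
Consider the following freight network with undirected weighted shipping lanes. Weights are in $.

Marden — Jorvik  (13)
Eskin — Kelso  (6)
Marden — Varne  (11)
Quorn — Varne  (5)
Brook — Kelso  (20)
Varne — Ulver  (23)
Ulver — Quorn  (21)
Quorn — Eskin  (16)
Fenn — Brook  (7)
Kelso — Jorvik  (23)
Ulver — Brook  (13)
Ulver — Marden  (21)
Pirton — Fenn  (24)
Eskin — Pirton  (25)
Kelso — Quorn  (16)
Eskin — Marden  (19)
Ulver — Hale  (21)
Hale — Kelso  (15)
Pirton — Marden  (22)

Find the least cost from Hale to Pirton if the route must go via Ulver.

Best Hale to Ulver: Hale–Ulver costing 21
Best Ulver to Pirton: Ulver–Marden–Pirton costing 43
Total via Ulver: 21 + 43 = $64.

$64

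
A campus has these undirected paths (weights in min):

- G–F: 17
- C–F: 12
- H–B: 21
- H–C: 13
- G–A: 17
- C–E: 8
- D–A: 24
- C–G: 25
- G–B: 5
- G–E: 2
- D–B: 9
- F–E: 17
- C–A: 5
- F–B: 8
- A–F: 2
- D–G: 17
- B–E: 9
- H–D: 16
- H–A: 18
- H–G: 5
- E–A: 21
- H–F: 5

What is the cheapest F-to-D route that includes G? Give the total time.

Best F to G: F → H → G costing 10
Shortest G→D: G → B → D = 14
Total via G: 10 + 14 = 24 min.

24 min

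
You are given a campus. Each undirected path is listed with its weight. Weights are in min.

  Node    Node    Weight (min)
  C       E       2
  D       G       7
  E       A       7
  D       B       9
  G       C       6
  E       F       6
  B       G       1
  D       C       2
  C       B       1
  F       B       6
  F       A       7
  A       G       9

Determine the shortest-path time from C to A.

9 min

Compare a few routes:
C–B–F–A: 1+6+7 = 14
C–B–G–A: 1+1+9 = 11
C–E–A: 2+7 = 9
The minimum is 9 min via C–E–A.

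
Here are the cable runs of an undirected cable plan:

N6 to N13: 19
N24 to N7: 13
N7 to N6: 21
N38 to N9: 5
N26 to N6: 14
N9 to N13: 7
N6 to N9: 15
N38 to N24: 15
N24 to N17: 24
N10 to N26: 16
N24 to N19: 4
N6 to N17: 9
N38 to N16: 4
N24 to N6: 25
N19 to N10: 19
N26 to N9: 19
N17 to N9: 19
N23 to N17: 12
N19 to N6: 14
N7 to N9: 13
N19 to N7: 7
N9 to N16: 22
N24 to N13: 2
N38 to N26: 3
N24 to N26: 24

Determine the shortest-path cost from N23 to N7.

42

Enumerating some paths:
N23 → N17 → N9 → N7: 12+19+13 = 44
N23 → N17 → N6 → N7: 12+9+21 = 42
Cheapest is N23 → N17 → N6 → N7 at 42.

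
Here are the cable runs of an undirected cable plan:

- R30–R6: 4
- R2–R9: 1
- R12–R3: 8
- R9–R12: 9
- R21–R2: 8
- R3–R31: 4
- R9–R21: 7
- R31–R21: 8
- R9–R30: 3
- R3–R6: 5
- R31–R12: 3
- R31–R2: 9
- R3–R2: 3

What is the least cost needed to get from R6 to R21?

14

Candidate routes:
R6–R30–R9–R2–R21: 4+3+1+8 = 16
R6–R30–R9–R21: 4+3+7 = 14
R6–R3–R2–R21: 5+3+8 = 16
Cheapest is R6–R30–R9–R21 at 14.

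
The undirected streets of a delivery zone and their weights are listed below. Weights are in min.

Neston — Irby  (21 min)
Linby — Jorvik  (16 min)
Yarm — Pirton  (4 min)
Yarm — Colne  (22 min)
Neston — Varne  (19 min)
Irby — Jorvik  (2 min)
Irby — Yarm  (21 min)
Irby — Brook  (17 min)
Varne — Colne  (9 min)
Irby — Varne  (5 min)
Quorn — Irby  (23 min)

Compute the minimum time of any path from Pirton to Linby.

Shortest distances from Pirton:
Pirton: 0
Yarm: 4  (via Pirton)
Irby: 25  (via Yarm)
Colne: 26  (via Yarm)
Jorvik: 27  (via Irby)
Varne: 30  (via Irby)
Brook: 42  (via Irby)
Linby: 43  (via Jorvik)
Shortest route: Pirton–Yarm–Irby–Jorvik–Linby = 43 min.

43 min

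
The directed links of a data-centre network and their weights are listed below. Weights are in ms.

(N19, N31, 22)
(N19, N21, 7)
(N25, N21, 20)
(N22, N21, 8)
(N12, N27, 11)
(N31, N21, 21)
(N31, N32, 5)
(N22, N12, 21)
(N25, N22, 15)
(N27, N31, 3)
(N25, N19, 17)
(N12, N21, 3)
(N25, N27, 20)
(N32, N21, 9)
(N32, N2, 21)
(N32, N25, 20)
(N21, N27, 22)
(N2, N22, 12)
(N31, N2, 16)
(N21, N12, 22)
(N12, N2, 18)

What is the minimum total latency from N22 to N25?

Enumerating some paths:
N22–N21–N27–N31–N32–N25: 8+22+3+5+20 = 58
N22–N12–N27–N31–N32–N25: 21+11+3+5+20 = 60
Cheapest is N22–N21–N27–N31–N32–N25 at 58 ms.

58 ms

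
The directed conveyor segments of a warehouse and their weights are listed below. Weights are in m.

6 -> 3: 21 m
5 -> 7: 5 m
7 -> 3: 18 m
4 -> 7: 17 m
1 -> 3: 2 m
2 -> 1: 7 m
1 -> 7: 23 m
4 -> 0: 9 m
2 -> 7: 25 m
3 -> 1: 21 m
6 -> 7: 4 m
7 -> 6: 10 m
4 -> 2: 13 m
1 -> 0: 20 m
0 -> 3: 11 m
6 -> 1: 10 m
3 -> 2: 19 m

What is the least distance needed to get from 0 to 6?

65 m

Running Dijkstra from 0:
0: 0
3: 11  (via 0)
2: 30  (via 3)
1: 32  (via 3)
7: 55  (via 2)
6: 65  (via 7)
Shortest route: 0 → 3 → 2 → 7 → 6 = 65 m.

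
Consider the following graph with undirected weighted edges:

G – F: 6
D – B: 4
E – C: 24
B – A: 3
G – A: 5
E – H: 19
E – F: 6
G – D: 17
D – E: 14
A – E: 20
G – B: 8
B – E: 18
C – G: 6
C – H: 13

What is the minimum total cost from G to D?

12

Settle nodes by increasing distance from G:
G: 0
A: 5  (via G)
C: 6  (via G)
F: 6  (via G)
B: 8  (via G)
D: 12  (via B)
Shortest route: G–B–D = 12.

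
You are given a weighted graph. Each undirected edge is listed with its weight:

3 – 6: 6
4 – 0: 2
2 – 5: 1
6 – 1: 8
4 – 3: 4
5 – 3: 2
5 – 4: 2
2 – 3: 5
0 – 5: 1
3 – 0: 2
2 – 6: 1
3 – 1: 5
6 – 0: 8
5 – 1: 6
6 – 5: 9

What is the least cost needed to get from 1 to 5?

6

Settle nodes by increasing distance from 1:
1: 0
3: 5  (via 1)
5: 6  (via 1)
Shortest route: 1 → 5 = 6.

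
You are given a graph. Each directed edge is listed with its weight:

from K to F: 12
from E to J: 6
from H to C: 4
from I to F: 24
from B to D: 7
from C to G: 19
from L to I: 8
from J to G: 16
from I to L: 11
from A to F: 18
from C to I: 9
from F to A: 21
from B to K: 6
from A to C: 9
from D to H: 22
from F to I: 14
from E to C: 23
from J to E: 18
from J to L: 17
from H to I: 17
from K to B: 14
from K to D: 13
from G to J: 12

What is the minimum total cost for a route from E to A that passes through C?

Best E to C: E–C costing 23
Best C to A: C–I–F–A costing 54
Total via C: 23 + 54 = 77.

77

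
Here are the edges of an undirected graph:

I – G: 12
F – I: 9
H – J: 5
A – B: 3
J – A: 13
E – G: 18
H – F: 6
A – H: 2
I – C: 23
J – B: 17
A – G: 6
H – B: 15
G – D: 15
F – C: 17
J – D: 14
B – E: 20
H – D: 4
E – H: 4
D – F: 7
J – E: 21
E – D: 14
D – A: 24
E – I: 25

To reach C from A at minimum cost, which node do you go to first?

Candidate routes:
A → H → F → C: 2+6+17 = 25
A → H → D → F → C: 2+4+7+17 = 30
A → J → H → F → C: 13+5+6+17 = 41
A → H → F → I → C: 2+6+9+23 = 40
Cheapest is A → H → F → C at 25.
So from A the first move is to H.

H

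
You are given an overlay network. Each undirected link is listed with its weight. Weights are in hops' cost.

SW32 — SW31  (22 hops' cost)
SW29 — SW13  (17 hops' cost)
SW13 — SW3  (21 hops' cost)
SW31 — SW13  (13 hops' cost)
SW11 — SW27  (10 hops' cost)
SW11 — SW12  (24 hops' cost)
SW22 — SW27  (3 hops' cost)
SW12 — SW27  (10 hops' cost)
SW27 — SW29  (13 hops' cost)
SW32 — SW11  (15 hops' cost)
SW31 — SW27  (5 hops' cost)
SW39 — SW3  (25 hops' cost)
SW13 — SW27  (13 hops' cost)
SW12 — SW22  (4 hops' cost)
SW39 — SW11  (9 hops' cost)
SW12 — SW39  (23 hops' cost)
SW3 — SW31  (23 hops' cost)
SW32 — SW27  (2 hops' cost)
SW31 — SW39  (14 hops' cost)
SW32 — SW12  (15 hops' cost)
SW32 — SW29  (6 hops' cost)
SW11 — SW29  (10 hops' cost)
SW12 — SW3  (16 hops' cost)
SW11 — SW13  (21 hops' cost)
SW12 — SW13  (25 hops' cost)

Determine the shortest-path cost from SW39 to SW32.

21 hops' cost

Enumerating some paths:
SW39 → SW11 → SW32: 9+15 = 24
SW39 → SW11 → SW27 → SW32: 9+10+2 = 21
Cheapest is SW39 → SW11 → SW27 → SW32 at 21 hops' cost.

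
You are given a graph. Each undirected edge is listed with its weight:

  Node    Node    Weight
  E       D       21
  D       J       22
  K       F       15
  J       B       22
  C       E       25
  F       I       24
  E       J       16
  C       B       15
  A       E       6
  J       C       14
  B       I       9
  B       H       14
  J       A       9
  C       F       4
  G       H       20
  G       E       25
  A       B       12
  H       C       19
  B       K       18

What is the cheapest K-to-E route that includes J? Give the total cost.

48

Shortest K→J: K–F–C–J = 33
Best J to E: J–A–E costing 15
Total via J: 33 + 15 = 48.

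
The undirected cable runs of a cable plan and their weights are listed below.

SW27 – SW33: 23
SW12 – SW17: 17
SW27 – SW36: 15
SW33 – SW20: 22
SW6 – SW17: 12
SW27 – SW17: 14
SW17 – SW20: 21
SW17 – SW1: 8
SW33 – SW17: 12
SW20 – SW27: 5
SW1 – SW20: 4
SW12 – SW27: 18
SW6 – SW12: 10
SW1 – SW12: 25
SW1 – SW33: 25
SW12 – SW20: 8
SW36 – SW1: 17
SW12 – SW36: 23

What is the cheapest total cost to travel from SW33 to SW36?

Enumerating some paths:
SW33–SW17–SW1–SW36: 12+8+17 = 37
SW33–SW27–SW36: 23+15 = 38
SW33–SW20–SW27–SW36: 22+5+15 = 42
SW33–SW17–SW27–SW36: 12+14+15 = 41
Cheapest is SW33–SW17–SW1–SW36 at 37.

37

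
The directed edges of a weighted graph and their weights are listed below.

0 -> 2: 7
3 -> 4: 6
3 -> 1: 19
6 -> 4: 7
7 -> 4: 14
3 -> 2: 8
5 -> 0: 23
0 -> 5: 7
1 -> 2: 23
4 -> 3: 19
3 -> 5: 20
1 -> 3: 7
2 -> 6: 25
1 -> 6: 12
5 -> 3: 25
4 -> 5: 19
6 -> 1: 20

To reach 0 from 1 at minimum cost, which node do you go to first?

3

Enumerating some paths:
1–3–5–0: 7+20+23 = 50
1–3–4–5–0: 7+6+19+23 = 55
Cheapest is 1–3–5–0 at 50.
So from 1 the first move is to 3.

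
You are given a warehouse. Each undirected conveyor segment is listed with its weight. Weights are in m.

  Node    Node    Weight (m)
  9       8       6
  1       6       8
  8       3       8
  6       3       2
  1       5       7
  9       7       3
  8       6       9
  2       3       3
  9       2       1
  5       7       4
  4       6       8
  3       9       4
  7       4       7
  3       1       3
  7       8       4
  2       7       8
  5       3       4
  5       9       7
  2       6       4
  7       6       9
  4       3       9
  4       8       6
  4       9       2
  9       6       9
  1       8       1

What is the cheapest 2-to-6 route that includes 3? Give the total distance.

Best 2 to 3: 2–3 costing 3
Best 3 to 6: 3–6 costing 2
Total via 3: 3 + 2 = 5 m.

5 m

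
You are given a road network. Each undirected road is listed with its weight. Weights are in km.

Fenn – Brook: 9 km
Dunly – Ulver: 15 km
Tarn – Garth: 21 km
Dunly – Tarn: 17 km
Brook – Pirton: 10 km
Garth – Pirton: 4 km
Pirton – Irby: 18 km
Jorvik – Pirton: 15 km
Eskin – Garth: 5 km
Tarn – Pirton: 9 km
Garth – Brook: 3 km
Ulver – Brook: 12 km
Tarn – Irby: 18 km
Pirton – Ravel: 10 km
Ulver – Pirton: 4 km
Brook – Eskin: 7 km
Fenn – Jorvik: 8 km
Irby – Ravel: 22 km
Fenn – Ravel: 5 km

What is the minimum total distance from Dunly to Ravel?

29 km

Running Dijkstra from Dunly:
Dunly: 0
Ulver: 15  (via Dunly)
Tarn: 17  (via Dunly)
Pirton: 19  (via Ulver)
Garth: 23  (via Pirton)
Brook: 26  (via Garth)
Eskin: 28  (via Garth)
Ravel: 29  (via Pirton)
Shortest route: Dunly–Ulver–Pirton–Ravel = 29 km.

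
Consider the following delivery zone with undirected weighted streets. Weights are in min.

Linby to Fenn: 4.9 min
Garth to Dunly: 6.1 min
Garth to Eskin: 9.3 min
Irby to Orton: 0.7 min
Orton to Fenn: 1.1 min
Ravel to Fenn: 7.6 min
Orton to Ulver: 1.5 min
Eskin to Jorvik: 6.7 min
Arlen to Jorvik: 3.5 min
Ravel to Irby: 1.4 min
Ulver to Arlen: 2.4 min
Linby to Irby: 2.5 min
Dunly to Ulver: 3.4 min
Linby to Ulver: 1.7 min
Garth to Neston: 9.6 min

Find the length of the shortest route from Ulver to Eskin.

Compare a few routes:
Ulver–Dunly–Garth–Eskin: 3.4+6.1+9.3 = 18.8
Ulver–Arlen–Jorvik–Eskin: 2.4+3.5+6.7 = 12.6
The minimum is 12.6 min via Ulver–Arlen–Jorvik–Eskin.

12.6 min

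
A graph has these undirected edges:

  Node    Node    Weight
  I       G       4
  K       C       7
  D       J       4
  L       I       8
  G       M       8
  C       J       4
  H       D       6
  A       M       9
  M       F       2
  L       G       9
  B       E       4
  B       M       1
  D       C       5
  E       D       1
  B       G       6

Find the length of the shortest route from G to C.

16

Enumerating some paths:
G - B - E - D - C: 6+4+1+5 = 16
G - M - B - E - D - C: 8+1+4+1+5 = 19
The minimum is 16 via G - B - E - D - C.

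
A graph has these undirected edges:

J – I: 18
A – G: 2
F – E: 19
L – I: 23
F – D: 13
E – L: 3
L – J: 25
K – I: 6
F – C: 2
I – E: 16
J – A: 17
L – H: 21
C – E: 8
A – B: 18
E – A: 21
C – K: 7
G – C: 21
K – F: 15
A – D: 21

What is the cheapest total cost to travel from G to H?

Candidate routes:
G → A → E → L → H: 2+21+3+21 = 47
G → C → E → L → H: 21+8+3+21 = 53
G → A → J → L → H: 2+17+25+21 = 65
The minimum is 47 via G → A → E → L → H.

47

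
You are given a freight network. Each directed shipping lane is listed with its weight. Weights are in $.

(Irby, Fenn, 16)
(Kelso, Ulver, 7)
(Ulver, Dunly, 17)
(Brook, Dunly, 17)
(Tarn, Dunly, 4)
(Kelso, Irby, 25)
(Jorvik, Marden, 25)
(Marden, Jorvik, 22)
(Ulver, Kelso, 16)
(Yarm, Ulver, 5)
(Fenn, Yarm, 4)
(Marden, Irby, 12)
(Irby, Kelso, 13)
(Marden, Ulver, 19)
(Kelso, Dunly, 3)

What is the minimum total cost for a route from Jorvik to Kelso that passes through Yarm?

Best Jorvik to Yarm: Jorvik → Marden → Irby → Fenn → Yarm costing 57
Best Yarm to Kelso: Yarm → Ulver → Kelso costing 21
Total via Yarm: 57 + 21 = $78.

$78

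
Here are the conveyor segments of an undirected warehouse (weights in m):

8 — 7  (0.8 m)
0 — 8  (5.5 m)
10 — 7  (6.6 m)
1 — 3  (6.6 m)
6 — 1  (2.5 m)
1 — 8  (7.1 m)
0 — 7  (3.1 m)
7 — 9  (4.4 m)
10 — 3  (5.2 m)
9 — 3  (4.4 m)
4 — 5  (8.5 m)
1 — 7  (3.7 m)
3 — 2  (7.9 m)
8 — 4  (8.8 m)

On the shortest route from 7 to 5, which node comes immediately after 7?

Candidate routes:
7–0–8–4–5: 3.1+5.5+8.8+8.5 = 25.9
7–1–8–4–5: 3.7+7.1+8.8+8.5 = 28.1
7–8–4–5: 0.8+8.8+8.5 = 18.1
The minimum is 18.1 m via 7–8–4–5.
So from 7 the first move is to 8.

8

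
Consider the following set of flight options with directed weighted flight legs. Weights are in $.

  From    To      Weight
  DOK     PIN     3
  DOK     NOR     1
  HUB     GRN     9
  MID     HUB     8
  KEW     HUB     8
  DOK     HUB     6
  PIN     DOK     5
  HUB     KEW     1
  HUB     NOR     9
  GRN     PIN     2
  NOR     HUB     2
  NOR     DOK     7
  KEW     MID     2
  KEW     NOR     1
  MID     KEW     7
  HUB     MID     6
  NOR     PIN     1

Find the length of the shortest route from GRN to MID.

Running Dijkstra from GRN:
GRN: 0
PIN: 2  (via GRN)
DOK: 7  (via PIN)
NOR: 8  (via DOK)
HUB: 10  (via NOR)
KEW: 11  (via HUB)
MID: 13  (via KEW)
Shortest route: GRN–PIN–DOK–NOR–HUB–KEW–MID = $13.

$13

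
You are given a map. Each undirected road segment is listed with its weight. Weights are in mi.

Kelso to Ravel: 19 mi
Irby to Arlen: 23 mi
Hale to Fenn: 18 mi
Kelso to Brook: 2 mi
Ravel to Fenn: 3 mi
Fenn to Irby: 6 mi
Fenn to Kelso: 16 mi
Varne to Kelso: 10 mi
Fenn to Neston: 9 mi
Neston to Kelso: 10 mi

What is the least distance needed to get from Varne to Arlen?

Candidate routes:
Varne → Kelso → Ravel → Fenn → Irby → Arlen: 10+19+3+6+23 = 61
Varne → Kelso → Neston → Fenn → Irby → Arlen: 10+10+9+6+23 = 58
Varne → Kelso → Fenn → Irby → Arlen: 10+16+6+23 = 55
Cheapest is Varne → Kelso → Fenn → Irby → Arlen at 55 mi.

55 mi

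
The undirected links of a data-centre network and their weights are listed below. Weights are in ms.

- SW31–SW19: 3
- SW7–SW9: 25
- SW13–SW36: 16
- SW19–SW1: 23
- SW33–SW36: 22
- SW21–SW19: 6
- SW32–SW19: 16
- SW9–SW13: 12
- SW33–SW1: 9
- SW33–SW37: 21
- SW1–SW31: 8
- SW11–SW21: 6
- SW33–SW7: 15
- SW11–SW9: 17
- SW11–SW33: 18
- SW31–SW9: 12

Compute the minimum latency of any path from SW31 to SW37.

38 ms

Candidate routes:
SW31 → SW1 → SW33 → SW37: 8+9+21 = 38
SW31 → SW19 → SW1 → SW33 → SW37: 3+23+9+21 = 56
SW31 → SW19 → SW21 → SW11 → SW33 → SW37: 3+6+6+18+21 = 54
Cheapest is SW31 → SW1 → SW33 → SW37 at 38 ms.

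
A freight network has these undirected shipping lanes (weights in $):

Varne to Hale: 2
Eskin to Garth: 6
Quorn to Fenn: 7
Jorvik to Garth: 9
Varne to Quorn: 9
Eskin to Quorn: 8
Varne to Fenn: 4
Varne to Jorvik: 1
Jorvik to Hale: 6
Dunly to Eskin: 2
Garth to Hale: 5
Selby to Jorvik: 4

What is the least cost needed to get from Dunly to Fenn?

Candidate routes:
Dunly–Eskin–Garth–Jorvik–Varne–Fenn: 2+6+9+1+4 = 22
Dunly–Eskin–Quorn–Fenn: 2+8+7 = 17
Dunly–Eskin–Garth–Hale–Varne–Fenn: 2+6+5+2+4 = 19
The minimum is $17 via Dunly–Eskin–Quorn–Fenn.

$17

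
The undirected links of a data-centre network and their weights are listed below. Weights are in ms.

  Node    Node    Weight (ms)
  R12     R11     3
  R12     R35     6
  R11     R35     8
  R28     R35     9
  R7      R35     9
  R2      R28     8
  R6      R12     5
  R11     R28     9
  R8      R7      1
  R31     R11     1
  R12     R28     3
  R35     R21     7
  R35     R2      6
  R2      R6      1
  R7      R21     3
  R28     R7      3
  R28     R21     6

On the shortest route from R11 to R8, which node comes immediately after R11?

R12

Candidate routes:
R11–R28–R7–R8: 9+3+1 = 13
R11–R12–R28–R7–R8: 3+3+3+1 = 10
The minimum is 10 ms via R11–R12–R28–R7–R8.
So from R11 the first move is to R12.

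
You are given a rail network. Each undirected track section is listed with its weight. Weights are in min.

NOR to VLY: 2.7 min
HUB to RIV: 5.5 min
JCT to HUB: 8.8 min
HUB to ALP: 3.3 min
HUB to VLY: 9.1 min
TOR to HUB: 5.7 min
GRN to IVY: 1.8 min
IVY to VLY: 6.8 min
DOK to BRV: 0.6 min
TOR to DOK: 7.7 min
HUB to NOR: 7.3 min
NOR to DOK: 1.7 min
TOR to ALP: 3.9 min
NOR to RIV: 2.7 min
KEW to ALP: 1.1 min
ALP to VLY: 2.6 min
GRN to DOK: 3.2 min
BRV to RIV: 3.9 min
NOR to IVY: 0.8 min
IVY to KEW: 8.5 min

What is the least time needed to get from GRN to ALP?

Shortest distances from GRN:
GRN: 0
IVY: 1.8  (via GRN)
NOR: 2.6  (via IVY)
DOK: 3.2  (via GRN)
BRV: 3.8  (via DOK)
RIV: 5.3  (via NOR)
VLY: 5.3  (via NOR)
ALP: 7.9  (via VLY)
Shortest route: GRN → IVY → NOR → VLY → ALP = 7.9 min.

7.9 min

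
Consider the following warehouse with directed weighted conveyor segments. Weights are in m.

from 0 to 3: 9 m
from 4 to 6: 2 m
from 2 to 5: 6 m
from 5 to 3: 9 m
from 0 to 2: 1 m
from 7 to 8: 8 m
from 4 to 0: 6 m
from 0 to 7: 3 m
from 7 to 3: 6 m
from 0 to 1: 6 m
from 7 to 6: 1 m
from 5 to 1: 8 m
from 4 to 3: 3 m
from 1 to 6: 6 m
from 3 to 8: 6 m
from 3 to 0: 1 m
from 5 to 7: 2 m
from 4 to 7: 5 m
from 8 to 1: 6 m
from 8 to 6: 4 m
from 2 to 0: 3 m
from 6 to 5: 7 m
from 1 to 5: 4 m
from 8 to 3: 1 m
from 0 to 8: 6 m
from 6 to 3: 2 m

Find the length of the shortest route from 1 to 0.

Candidate routes:
1 - 5 - 7 - 6 - 3 - 0: 4+2+1+2+1 = 10
1 - 6 - 3 - 0: 6+2+1 = 9
The minimum is 9 m via 1 - 6 - 3 - 0.

9 m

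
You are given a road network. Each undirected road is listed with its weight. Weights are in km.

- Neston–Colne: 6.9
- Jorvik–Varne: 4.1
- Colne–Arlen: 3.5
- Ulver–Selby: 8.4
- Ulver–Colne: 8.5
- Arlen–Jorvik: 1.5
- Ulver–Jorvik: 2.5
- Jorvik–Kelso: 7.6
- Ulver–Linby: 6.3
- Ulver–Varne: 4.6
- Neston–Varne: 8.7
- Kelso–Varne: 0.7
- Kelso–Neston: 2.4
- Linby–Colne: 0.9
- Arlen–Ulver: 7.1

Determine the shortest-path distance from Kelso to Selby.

Candidate routes:
Kelso → Varne → Jorvik → Arlen → Ulver → Selby: 0.7+4.1+1.5+7.1+8.4 = 21.8
Kelso → Varne → Ulver → Selby: 0.7+4.6+8.4 = 13.7
Kelso → Jorvik → Ulver → Selby: 7.6+2.5+8.4 = 18.5
Kelso → Varne → Jorvik → Ulver → Selby: 0.7+4.1+2.5+8.4 = 15.7
The minimum is 13.7 km via Kelso → Varne → Ulver → Selby.

13.7 km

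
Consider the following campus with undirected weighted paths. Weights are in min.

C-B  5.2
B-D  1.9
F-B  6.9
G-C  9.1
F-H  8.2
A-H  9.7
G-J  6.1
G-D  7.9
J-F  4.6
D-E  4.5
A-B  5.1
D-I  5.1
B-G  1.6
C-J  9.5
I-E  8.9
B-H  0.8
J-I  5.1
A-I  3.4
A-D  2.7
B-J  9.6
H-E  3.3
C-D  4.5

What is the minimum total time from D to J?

9.6 min

Settle nodes by increasing distance from D:
D: 0
B: 1.9  (via D)
A: 2.7  (via D)
H: 2.7  (via B)
G: 3.5  (via B)
C: 4.5  (via D)
E: 4.5  (via D)
I: 5.1  (via D)
F: 8.8  (via B)
J: 9.6  (via G)
Shortest route: D → B → G → J = 9.6 min.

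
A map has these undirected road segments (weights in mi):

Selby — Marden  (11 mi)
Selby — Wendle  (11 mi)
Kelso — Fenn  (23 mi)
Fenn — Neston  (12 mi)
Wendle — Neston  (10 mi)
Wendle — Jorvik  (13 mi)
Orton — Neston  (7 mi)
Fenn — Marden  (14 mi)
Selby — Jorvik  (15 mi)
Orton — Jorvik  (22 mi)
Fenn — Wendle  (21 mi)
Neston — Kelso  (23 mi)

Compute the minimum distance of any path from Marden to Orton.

33 mi

Shortest distances from Marden:
Marden: 0
Selby: 11  (via Marden)
Fenn: 14  (via Marden)
Wendle: 22  (via Selby)
Neston: 26  (via Fenn)
Jorvik: 26  (via Selby)
Orton: 33  (via Neston)
Shortest route: Marden → Fenn → Neston → Orton = 33 mi.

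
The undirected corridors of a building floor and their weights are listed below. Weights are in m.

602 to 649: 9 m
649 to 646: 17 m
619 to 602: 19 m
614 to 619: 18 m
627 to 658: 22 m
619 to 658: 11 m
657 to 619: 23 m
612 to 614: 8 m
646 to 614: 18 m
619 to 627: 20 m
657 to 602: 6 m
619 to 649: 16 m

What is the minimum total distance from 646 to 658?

Running Dijkstra from 646:
646: 0
649: 17  (via 646)
614: 18  (via 646)
602: 26  (via 649)
612: 26  (via 614)
657: 32  (via 602)
619: 33  (via 649)
658: 44  (via 619)
Shortest route: 646 → 649 → 619 → 658 = 44 m.

44 m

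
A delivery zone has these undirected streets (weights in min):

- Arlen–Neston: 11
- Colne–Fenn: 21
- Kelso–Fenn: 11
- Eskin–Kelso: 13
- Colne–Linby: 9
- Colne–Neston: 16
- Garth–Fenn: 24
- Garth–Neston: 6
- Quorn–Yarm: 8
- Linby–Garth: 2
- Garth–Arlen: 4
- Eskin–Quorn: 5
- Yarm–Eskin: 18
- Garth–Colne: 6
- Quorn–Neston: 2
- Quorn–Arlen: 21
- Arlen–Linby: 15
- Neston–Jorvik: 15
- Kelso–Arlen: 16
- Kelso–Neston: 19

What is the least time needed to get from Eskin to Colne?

Settle nodes by increasing distance from Eskin:
Eskin: 0
Quorn: 5  (via Eskin)
Neston: 7  (via Quorn)
Kelso: 13  (via Eskin)
Yarm: 13  (via Quorn)
Garth: 13  (via Neston)
Linby: 15  (via Garth)
Arlen: 17  (via Garth)
Colne: 19  (via Garth)
Shortest route: Eskin → Quorn → Neston → Garth → Colne = 19 min.

19 min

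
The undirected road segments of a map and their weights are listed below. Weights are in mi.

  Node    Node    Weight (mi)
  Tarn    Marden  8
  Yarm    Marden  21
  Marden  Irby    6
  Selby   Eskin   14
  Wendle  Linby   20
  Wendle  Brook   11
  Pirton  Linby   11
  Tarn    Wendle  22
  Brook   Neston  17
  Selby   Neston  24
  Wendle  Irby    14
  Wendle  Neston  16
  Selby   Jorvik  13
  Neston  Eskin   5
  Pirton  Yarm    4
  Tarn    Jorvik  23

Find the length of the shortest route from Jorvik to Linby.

65 mi

Enumerating some paths:
Jorvik → Tarn → Wendle → Linby: 23+22+20 = 65
Jorvik → Tarn → Marden → Irby → Wendle → Linby: 23+8+6+14+20 = 71
Jorvik → Tarn → Marden → Yarm → Pirton → Linby: 23+8+21+4+11 = 67
Jorvik → Selby → Eskin → Neston → Wendle → Linby: 13+14+5+16+20 = 68
The minimum is 65 mi via Jorvik → Tarn → Wendle → Linby.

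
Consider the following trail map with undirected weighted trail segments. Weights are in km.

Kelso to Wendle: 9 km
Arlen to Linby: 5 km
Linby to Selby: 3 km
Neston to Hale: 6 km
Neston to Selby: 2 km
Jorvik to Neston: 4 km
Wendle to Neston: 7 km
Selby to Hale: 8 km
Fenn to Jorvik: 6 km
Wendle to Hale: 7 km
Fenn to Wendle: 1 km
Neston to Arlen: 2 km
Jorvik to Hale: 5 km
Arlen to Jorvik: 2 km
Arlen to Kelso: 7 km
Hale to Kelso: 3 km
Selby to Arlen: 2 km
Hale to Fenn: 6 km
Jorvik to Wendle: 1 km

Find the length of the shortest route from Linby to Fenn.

Settle nodes by increasing distance from Linby:
Linby: 0
Selby: 3  (via Linby)
Arlen: 5  (via Linby)
Neston: 5  (via Selby)
Jorvik: 7  (via Arlen)
Wendle: 8  (via Jorvik)
Fenn: 9  (via Wendle)
Shortest route: Linby → Arlen → Jorvik → Wendle → Fenn = 9 km.

9 km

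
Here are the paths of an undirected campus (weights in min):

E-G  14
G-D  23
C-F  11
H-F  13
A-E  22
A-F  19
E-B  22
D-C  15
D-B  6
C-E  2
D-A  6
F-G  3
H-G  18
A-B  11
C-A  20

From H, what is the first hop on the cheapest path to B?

F

Compare a few routes:
H - F - G - D - B: 13+3+23+6 = 45
H - F - A - D - B: 13+19+6+6 = 44
H - F - A - B: 13+19+11 = 43
Cheapest is H - F - A - B at 43 min.
So from H the first move is to F.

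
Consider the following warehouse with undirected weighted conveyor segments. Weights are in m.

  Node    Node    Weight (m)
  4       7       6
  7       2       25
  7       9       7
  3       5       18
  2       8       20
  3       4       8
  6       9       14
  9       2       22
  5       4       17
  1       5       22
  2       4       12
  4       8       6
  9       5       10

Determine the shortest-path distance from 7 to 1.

Enumerating some paths:
7 → 4 → 5 → 1: 6+17+22 = 45
7 → 4 → 3 → 5 → 1: 6+8+18+22 = 54
7 → 9 → 5 → 1: 7+10+22 = 39
Cheapest is 7 → 9 → 5 → 1 at 39 m.

39 m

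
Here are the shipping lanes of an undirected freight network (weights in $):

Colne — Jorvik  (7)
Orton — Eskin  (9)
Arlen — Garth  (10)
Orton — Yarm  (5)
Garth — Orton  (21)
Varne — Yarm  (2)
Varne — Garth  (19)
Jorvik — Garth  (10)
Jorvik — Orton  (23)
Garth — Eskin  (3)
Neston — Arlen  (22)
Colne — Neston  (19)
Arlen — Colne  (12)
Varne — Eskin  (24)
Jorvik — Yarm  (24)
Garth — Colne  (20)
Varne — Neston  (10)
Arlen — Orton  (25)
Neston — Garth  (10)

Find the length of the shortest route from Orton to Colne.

$29

Compare a few routes:
Orton - Eskin - Garth - Colne: 9+3+20 = 32
Orton - Eskin - Garth - Jorvik - Colne: 9+3+10+7 = 29
Orton - Jorvik - Colne: 23+7 = 30
Orton - Eskin - Garth - Arlen - Colne: 9+3+10+12 = 34
Cheapest is Orton - Eskin - Garth - Jorvik - Colne at $29.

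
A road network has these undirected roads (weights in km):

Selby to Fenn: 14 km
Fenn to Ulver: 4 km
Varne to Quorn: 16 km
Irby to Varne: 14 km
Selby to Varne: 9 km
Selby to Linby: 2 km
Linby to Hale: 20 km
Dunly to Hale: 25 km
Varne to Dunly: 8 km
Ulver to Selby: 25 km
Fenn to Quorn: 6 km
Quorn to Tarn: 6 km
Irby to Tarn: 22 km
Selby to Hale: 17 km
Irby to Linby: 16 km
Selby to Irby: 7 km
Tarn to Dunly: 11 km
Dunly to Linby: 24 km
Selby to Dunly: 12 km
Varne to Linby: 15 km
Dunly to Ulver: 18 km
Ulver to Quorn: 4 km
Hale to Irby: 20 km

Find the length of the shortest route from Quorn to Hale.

37 km

Settle nodes by increasing distance from Quorn:
Quorn: 0
Ulver: 4  (via Quorn)
Tarn: 6  (via Quorn)
Fenn: 6  (via Quorn)
Varne: 16  (via Quorn)
Dunly: 17  (via Tarn)
Selby: 20  (via Fenn)
Linby: 22  (via Selby)
Irby: 27  (via Selby)
Hale: 37  (via Selby)
Shortest route: Quorn–Fenn–Selby–Hale = 37 km.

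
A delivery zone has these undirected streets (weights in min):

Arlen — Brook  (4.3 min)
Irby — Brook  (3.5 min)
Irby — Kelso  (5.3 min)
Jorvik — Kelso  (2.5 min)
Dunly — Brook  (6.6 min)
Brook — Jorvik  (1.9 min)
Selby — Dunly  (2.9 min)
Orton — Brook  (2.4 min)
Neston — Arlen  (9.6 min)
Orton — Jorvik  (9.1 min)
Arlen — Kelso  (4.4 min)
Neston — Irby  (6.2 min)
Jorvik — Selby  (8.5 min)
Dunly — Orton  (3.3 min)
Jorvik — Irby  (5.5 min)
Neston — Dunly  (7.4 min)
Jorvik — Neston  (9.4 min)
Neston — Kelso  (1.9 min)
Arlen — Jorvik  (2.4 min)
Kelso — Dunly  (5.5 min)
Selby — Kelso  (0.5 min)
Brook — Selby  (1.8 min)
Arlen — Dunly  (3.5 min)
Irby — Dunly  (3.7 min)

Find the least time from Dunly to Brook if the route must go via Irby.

Best Dunly to Irby: Dunly–Irby costing 3.7
Best Irby to Brook: Irby–Brook costing 3.5
Total via Irby: 3.7 + 3.5 = 7.2 min.

7.2 min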